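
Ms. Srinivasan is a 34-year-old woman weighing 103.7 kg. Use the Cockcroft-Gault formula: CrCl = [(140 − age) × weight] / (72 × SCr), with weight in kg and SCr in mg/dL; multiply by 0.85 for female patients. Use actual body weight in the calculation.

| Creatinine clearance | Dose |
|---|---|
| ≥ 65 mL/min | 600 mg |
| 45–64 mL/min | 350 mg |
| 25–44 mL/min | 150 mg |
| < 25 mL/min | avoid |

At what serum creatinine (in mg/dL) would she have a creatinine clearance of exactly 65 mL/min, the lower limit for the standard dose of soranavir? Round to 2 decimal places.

Standard dose requires CrCl ≥ 65 mL/min.
Set (140 − 34) × 103.7 × 0.85 / (72 × SCr) = 65
SCr = (140 − 34) × 103.7 × 0.85 / (72 × 65) = 1.996 mg/dL

2.00 mg/dL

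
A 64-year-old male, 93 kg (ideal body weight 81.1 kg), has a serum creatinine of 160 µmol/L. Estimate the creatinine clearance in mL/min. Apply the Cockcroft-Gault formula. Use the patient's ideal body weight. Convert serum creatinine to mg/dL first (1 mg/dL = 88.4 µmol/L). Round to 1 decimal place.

47.3 mL/min

SCr = 160 / 88.4 = 1.81 mg/dL
CrCl = (140 − 64) × 81.1 / (72 × 1.81) = 6163.6 / 130.32 ≈ 47.3 mL/min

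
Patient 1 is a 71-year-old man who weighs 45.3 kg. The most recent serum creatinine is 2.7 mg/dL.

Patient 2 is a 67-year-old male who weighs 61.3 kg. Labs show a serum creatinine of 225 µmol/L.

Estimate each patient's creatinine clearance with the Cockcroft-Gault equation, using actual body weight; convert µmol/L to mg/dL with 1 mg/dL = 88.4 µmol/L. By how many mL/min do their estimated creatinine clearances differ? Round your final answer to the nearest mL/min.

Patient 1: CrCl = (140 − 71) × 45.3 / (72 × 2.7) = 3125.7 / 194.40 ≈ 16.1 mL/min
Patient 2: SCr = 225 / 88.4 = 2.545 mg/dL
Patient 2: CrCl = (140 − 67) × 61.3 / (72 × 2.545) = 4474.9 / 183.24 ≈ 24.4 mL/min
|16.1 − 24.4| = 8.3 mL/min

8 mL/min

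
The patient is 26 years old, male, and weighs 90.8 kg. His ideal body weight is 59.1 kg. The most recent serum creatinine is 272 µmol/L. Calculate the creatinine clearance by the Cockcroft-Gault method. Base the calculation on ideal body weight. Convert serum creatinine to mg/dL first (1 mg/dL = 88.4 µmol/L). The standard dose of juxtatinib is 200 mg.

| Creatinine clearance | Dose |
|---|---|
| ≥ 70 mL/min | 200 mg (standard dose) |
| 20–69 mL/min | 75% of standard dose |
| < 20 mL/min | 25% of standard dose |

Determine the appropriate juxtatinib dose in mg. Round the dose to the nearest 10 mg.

150 mg

SCr = 272 / 88.4 = 3.077 mg/dL
CrCl = (140 − 26) × 59.1 / (72 × 3.077) = 6737.4 / 221.54 ≈ 30.4 mL/min
CrCl ≈ 30 mL/min → bracket 20–69 mL/min.
75% of 200 mg = 150 mg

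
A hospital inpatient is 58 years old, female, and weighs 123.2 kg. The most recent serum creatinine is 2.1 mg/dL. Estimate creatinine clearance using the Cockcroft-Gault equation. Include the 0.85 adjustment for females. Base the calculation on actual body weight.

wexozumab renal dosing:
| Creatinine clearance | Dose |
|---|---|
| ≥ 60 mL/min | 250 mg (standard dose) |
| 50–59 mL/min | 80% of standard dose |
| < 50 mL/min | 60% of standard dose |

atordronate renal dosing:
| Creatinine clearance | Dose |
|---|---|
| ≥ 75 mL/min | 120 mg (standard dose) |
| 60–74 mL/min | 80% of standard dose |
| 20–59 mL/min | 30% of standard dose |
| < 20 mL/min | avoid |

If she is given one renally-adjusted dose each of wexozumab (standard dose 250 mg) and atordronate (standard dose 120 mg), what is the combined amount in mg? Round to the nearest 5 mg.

235 mg

CrCl = (140 − 58) × 123.2 / (72 × 2.1) × 0.85 = 10102.4 / 151.20 × 0.85 ≈ 56.8 mL/min
CrCl ≈ 57 mL/min.
wexozumab: 50–59 mL/min → 80% of 250 mg = 200 mg.
atordronate: 20–59 mL/min → 30% of 120 mg = 36 mg.
Total = 200 + 36 = 236 mg.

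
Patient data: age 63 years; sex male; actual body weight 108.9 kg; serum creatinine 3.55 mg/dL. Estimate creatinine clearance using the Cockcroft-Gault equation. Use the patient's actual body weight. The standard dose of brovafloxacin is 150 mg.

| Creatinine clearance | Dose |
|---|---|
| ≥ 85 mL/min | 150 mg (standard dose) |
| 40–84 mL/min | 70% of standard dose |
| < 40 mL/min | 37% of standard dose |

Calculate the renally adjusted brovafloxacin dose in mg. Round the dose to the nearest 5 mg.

CrCl = (140 − 63) × 108.9 / (72 × 3.55) = 8385.3 / 255.60 ≈ 32.8 mL/min
CrCl ≈ 33 mL/min → bracket < 40 mL/min.
37% of 150 mg = 55.5 mg → 55 mg

55 mg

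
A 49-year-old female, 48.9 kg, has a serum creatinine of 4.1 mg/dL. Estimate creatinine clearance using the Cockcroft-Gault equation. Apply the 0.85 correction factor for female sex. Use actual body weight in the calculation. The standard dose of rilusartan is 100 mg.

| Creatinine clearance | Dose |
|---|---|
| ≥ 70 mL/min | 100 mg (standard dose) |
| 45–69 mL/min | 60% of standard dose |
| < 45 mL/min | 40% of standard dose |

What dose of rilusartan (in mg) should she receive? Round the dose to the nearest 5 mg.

CrCl = (140 − 49) × 48.9 / (72 × 4.1) × 0.85 = 4449.9 / 295.20 × 0.85 ≈ 12.8 mL/min
CrCl ≈ 13 mL/min → bracket < 45 mL/min.
40% of 100 mg = 40 mg

40 mg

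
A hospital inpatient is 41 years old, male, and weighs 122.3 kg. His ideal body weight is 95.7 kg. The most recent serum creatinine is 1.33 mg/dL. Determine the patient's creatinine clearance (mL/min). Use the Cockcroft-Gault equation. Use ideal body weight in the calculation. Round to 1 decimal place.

98.9 mL/min

CrCl = (140 − 41) × 95.7 / (72 × 1.33) = 9474.3 / 95.76 ≈ 98.9 mL/min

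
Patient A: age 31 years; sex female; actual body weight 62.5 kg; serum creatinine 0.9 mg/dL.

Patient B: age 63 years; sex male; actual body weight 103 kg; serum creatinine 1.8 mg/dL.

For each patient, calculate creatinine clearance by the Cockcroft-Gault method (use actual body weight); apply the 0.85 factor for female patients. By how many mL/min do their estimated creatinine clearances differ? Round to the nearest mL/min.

Patient A: CrCl = (140 − 31) × 62.5 / (72 × 0.9) × 0.85 = 6812.5 / 64.80 × 0.85 ≈ 89.4 mL/min
Patient B: CrCl = (140 − 63) × 103 / (72 × 1.8) = 7931.0 / 129.60 ≈ 61.2 mL/min
|89.4 − 61.2| = 28.2 mL/min

28 mL/min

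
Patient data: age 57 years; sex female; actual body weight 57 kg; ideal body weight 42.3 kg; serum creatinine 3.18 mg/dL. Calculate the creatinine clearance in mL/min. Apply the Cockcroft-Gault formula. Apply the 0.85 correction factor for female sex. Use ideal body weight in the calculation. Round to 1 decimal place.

13.0 mL/min

CrCl = (140 − 57) × 42.3 / (72 × 3.18) × 0.85 = 3510.9 / 228.96 × 0.85 ≈ 13.0 mL/min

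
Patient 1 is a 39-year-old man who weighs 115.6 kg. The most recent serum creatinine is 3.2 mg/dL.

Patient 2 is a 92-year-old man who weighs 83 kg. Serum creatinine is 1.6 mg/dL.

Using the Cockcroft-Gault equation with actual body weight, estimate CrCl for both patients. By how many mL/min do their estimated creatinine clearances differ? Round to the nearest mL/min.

16 mL/min

Patient 1: CrCl = (140 − 39) × 115.6 / (72 × 3.2) = 11675.6 / 230.40 ≈ 50.7 mL/min
Patient 2: CrCl = (140 − 92) × 83 / (72 × 1.6) = 3984.0 / 115.20 ≈ 34.6 mL/min
|50.7 − 34.6| = 16.1 mL/min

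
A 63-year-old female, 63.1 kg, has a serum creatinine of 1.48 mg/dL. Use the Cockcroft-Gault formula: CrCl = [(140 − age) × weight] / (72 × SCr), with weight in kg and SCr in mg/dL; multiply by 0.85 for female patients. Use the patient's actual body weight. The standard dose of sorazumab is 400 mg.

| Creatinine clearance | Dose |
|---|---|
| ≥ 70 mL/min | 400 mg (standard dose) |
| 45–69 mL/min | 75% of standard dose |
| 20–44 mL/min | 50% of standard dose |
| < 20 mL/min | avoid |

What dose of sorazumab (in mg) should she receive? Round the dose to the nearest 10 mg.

CrCl = (140 − 63) × 63.1 / (72 × 1.48) × 0.85 = 4858.7 / 106.56 × 0.85 ≈ 38.8 mL/min
CrCl ≈ 39 mL/min → bracket 20–44 mL/min.
50% of 400 mg = 200 mg

200 mg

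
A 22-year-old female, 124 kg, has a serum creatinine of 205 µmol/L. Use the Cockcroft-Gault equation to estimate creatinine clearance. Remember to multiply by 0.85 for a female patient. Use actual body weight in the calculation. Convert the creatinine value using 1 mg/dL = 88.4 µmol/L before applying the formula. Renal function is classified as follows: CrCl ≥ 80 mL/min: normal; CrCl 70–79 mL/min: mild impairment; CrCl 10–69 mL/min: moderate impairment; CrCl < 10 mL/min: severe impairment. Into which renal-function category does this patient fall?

mild impairment

SCr = 205 / 88.4 = 2.319 mg/dL
CrCl = (140 − 22) × 124 / (72 × 2.319) × 0.85 = 14632.0 / 166.97 × 0.85 ≈ 74.5 mL/min
74 mL/min falls in the 'mild impairment' range.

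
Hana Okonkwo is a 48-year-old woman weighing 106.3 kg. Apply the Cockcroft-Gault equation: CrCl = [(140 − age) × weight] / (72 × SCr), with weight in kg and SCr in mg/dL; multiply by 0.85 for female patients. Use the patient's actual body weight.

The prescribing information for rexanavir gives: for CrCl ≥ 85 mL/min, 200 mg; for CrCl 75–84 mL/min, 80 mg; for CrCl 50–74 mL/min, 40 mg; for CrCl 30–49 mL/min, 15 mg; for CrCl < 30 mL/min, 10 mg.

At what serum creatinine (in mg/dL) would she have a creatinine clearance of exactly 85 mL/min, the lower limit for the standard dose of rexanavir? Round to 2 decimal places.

1.36 mg/dL

Standard dose requires CrCl ≥ 85 mL/min.
Set (140 − 48) × 106.3 × 0.85 / (72 × SCr) = 85
SCr = (140 − 48) × 106.3 × 0.85 / (72 × 85) = 1.358 mg/dL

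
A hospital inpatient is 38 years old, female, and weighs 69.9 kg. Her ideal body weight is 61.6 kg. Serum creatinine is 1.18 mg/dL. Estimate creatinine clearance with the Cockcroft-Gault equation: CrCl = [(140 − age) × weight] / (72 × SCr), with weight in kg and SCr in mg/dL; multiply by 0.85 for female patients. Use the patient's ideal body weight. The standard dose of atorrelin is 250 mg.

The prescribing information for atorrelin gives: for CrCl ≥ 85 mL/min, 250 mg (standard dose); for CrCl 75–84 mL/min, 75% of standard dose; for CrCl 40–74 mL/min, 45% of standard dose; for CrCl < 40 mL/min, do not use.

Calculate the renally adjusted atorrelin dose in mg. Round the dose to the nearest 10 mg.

110 mg

CrCl = (140 − 38) × 61.6 / (72 × 1.18) × 0.85 = 6283.2 / 84.96 × 0.85 ≈ 62.9 mL/min
CrCl ≈ 63 mL/min → bracket 40–74 mL/min.
45% of 250 mg = 112.5 mg → 110 mg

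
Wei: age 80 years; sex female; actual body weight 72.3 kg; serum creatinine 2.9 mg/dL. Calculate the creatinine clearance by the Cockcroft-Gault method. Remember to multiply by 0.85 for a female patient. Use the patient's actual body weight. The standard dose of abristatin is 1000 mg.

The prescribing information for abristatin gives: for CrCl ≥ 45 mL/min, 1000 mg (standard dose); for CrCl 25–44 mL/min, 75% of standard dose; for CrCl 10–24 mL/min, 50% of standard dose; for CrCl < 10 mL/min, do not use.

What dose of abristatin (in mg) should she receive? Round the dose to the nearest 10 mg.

CrCl = (140 − 80) × 72.3 / (72 × 2.9) × 0.85 = 4338.0 / 208.80 × 0.85 ≈ 17.7 mL/min
CrCl ≈ 18 mL/min → bracket 10–24 mL/min.
50% of 1000 mg = 500 mg

500 mg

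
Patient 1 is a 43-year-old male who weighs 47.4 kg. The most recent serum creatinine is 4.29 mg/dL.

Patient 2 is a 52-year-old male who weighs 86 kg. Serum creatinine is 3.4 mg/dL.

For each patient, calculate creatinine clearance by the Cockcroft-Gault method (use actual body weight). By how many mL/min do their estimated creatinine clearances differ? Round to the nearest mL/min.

16 mL/min

Patient 1: CrCl = (140 − 43) × 47.4 / (72 × 4.29) = 4597.8 / 308.88 ≈ 14.9 mL/min
Patient 2: CrCl = (140 − 52) × 86 / (72 × 3.4) = 7568.0 / 244.80 ≈ 30.9 mL/min
|14.9 − 30.9| = 16.0 mL/min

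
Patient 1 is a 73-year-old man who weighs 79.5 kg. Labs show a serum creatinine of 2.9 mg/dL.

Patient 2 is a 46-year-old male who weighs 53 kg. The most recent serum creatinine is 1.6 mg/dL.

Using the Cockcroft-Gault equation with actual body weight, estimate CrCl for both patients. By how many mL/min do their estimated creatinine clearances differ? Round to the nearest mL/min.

Patient 1: CrCl = (140 − 73) × 79.5 / (72 × 2.9) = 5326.5 / 208.80 ≈ 25.5 mL/min
Patient 2: CrCl = (140 − 46) × 53 / (72 × 1.6) = 4982.0 / 115.20 ≈ 43.2 mL/min
|25.5 − 43.2| = 17.7 mL/min

18 mL/min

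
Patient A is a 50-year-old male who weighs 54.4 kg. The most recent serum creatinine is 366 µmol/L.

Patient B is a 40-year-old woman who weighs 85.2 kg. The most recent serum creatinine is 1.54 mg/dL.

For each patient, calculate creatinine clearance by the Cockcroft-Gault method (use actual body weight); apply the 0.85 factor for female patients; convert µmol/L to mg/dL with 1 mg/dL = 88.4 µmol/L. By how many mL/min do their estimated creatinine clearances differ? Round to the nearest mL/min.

49 mL/min

Patient A: SCr = 366 / 88.4 = 4.14 mg/dL
Patient A: CrCl = (140 − 50) × 54.4 / (72 × 4.14) = 4896.0 / 298.08 ≈ 16.4 mL/min
Patient B: CrCl = (140 − 40) × 85.2 / (72 × 1.54) × 0.85 = 8520.0 / 110.88 × 0.85 ≈ 65.3 mL/min
|16.4 − 65.3| = 48.9 mL/min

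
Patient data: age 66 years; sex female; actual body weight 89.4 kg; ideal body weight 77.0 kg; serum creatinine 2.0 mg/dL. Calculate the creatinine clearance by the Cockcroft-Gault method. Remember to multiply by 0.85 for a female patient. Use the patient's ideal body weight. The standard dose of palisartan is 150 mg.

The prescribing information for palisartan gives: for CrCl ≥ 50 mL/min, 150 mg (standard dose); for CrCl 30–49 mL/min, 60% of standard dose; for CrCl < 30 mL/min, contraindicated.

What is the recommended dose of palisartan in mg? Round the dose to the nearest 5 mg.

CrCl = (140 − 66) × 77 / (72 × 2) × 0.85 = 5698.0 / 144.00 × 0.85 ≈ 33.6 mL/min
CrCl ≈ 34 mL/min → bracket 30–49 mL/min.
60% of 150 mg = 90 mg

90 mg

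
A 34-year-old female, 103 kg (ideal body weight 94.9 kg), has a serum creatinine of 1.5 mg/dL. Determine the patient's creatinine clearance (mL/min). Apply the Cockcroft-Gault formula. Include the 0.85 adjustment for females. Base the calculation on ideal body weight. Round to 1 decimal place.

CrCl = (140 − 34) × 94.9 / (72 × 1.5) × 0.85 = 10059.4 / 108.00 × 0.85 ≈ 79.2 mL/min

79.2 mL/min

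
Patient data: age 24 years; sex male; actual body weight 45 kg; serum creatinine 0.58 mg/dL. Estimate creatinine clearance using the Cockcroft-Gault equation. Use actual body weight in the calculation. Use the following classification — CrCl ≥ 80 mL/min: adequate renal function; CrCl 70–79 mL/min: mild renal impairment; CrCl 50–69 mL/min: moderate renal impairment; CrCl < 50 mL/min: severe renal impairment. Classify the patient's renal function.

adequate renal function

CrCl = (140 − 24) × 45 / (72 × 0.58) = 5220.0 / 41.76 ≈ 125.0 mL/min
125 mL/min falls in the 'adequate renal function' range.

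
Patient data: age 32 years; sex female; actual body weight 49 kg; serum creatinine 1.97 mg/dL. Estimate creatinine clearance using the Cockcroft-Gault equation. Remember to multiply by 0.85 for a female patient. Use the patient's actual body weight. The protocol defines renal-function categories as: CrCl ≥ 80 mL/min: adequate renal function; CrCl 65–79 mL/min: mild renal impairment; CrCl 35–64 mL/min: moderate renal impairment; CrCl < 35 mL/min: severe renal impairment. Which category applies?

severe renal impairment

CrCl = (140 − 32) × 49 / (72 × 1.97) × 0.85 = 5292.0 / 141.84 × 0.85 ≈ 31.7 mL/min
32 mL/min falls in the 'severe renal impairment' range.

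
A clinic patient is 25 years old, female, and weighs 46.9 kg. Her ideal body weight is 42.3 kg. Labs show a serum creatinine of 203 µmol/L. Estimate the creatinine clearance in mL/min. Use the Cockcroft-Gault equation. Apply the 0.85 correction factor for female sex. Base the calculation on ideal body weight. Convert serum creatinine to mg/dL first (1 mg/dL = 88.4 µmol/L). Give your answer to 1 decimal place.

SCr = 203 / 88.4 = 2.296 mg/dL
CrCl = (140 − 25) × 42.3 / (72 × 2.296) × 0.85 = 4864.5 / 165.31 × 0.85 ≈ 25.0 mL/min

25.0 mL/min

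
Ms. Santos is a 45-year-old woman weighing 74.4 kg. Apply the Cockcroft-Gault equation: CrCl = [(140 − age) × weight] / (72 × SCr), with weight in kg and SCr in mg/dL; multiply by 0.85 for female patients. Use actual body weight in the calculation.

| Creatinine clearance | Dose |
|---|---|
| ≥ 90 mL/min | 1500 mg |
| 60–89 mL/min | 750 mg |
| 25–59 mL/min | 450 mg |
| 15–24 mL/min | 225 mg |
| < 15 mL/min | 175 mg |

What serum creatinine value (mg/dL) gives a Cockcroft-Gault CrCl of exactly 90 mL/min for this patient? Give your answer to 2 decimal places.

0.93 mg/dL

Standard dose requires CrCl ≥ 90 mL/min.
Set (140 − 45) × 74.4 × 0.85 / (72 × SCr) = 90
SCr = (140 − 45) × 74.4 × 0.85 / (72 × 90) = 0.927 mg/dL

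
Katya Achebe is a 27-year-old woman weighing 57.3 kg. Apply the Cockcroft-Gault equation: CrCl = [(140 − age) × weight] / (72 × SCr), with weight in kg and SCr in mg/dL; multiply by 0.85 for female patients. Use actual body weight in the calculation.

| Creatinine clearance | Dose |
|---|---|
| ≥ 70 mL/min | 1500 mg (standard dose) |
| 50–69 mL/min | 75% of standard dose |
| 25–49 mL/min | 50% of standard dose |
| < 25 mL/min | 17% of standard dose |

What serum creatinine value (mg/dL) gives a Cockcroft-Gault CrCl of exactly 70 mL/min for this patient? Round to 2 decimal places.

1.09 mg/dL

Standard dose requires CrCl ≥ 70 mL/min.
Set (140 − 27) × 57.3 × 0.85 / (72 × SCr) = 70
SCr = (140 − 27) × 57.3 × 0.85 / (72 × 70) = 1.092 mg/dL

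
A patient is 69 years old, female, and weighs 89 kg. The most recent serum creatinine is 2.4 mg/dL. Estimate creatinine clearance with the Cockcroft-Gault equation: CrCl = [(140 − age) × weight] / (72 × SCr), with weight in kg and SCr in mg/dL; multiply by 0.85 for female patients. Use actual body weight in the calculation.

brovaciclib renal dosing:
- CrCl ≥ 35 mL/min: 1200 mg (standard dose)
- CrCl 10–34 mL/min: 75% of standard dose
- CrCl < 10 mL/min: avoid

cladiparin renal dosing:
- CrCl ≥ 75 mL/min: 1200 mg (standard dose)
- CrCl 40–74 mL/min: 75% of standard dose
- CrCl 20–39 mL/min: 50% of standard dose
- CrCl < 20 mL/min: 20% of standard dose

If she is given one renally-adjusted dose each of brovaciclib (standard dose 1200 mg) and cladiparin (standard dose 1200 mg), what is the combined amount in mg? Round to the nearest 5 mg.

CrCl = (140 − 69) × 89 / (72 × 2.4) × 0.85 = 6319.0 / 172.80 × 0.85 ≈ 31.1 mL/min
CrCl ≈ 31 mL/min.
brovaciclib: 10–34 mL/min → 75% of 1200 mg = 900 mg.
cladiparin: 20–39 mL/min → 50% of 1200 mg = 600 mg.
Total = 900 + 600 = 1500 mg.

1500 mg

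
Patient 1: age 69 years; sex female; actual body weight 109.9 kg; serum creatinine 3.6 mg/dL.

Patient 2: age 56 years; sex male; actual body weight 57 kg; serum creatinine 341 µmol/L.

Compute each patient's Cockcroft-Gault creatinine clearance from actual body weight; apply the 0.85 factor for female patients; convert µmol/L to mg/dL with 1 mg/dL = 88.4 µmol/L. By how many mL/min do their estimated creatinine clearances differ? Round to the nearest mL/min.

8 mL/min

Patient 1: CrCl = (140 − 69) × 109.9 / (72 × 3.6) × 0.85 = 7802.9 / 259.20 × 0.85 ≈ 25.6 mL/min
Patient 2: SCr = 341 / 88.4 = 3.857 mg/dL
Patient 2: CrCl = (140 − 56) × 57 / (72 × 3.857) = 4788.0 / 277.70 ≈ 17.2 mL/min
|25.6 − 17.2| = 8.4 mL/min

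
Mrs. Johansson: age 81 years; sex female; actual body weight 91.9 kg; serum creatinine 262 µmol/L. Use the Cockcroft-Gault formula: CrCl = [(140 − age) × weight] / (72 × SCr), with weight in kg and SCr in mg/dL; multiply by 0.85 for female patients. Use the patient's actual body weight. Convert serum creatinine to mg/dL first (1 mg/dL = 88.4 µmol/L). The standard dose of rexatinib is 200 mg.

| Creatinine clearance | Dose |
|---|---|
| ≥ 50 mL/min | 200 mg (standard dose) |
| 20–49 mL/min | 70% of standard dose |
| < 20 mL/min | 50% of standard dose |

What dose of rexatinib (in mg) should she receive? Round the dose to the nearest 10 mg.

140 mg

SCr = 262 / 88.4 = 2.964 mg/dL
CrCl = (140 − 81) × 91.9 / (72 × 2.964) × 0.85 = 5422.1 / 213.41 × 0.85 ≈ 21.6 mL/min
CrCl ≈ 22 mL/min → bracket 20–49 mL/min.
70% of 200 mg = 140 mg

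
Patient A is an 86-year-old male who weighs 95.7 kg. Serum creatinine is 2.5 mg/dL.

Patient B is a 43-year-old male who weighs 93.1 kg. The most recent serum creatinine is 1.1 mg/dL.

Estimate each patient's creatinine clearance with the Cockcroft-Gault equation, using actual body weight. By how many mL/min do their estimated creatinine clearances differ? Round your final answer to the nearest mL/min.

85 mL/min

Patient A: CrCl = (140 − 86) × 95.7 / (72 × 2.5) = 5167.8 / 180.00 ≈ 28.7 mL/min
Patient B: CrCl = (140 − 43) × 93.1 / (72 × 1.1) = 9030.7 / 79.20 ≈ 114.0 mL/min
|28.7 − 114.0| = 85.3 mL/min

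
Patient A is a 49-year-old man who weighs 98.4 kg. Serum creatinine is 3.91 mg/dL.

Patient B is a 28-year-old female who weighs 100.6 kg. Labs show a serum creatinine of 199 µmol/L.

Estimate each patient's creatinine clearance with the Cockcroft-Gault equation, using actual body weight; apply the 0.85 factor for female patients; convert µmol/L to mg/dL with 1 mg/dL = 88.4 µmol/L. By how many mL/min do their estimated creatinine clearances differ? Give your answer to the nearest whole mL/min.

27 mL/min

Patient A: CrCl = (140 − 49) × 98.4 / (72 × 3.91) = 8954.4 / 281.52 ≈ 31.8 mL/min
Patient B: SCr = 199 / 88.4 = 2.251 mg/dL
Patient B: CrCl = (140 − 28) × 100.6 / (72 × 2.251) × 0.85 = 11267.2 / 162.07 × 0.85 ≈ 59.1 mL/min
|31.8 − 59.1| = 27.3 mL/min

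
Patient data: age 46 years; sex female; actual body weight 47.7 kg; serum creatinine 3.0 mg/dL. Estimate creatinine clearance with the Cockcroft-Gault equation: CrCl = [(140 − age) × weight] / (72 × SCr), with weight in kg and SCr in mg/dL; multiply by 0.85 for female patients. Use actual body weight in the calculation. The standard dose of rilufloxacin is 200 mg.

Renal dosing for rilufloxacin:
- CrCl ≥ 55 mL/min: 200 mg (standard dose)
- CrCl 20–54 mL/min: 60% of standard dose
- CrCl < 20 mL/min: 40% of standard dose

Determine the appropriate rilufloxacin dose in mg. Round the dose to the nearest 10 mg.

80 mg

CrCl = (140 − 46) × 47.7 / (72 × 3) × 0.85 = 4483.8 / 216.00 × 0.85 ≈ 17.6 mL/min
CrCl ≈ 18 mL/min → bracket < 20 mL/min.
40% of 200 mg = 80 mg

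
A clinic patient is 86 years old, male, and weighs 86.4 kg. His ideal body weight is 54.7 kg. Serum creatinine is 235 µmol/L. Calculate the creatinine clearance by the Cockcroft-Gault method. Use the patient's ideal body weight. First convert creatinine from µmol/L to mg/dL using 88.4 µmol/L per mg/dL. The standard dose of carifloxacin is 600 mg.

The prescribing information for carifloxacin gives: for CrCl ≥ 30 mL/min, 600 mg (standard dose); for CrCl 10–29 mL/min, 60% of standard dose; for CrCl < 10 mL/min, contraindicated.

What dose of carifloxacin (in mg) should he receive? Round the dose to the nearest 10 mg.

360 mg

SCr = 235 / 88.4 = 2.658 mg/dL
CrCl = (140 − 86) × 54.7 / (72 × 2.658) = 2953.8 / 191.38 ≈ 15.4 mL/min
CrCl ≈ 15 mL/min → bracket 10–29 mL/min.
60% of 600 mg = 360 mg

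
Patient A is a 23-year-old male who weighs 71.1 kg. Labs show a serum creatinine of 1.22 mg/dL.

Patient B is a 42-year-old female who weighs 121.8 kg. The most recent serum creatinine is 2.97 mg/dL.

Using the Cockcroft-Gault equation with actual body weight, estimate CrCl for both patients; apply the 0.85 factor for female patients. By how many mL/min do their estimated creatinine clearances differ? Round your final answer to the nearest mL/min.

Patient A: CrCl = (140 − 23) × 71.1 / (72 × 1.22) = 8318.7 / 87.84 ≈ 94.7 mL/min
Patient B: CrCl = (140 − 42) × 121.8 / (72 × 2.97) × 0.85 = 11936.4 / 213.84 × 0.85 ≈ 47.4 mL/min
|94.7 − 47.4| = 47.3 mL/min

47 mL/min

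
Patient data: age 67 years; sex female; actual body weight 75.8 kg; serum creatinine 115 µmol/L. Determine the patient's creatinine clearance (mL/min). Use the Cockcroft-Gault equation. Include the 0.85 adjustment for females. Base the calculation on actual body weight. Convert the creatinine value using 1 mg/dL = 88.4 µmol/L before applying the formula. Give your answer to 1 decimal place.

50.2 mL/min

SCr = 115 / 88.4 = 1.301 mg/dL
CrCl = (140 − 67) × 75.8 / (72 × 1.301) × 0.85 = 5533.4 / 93.67 × 0.85 ≈ 50.2 mL/min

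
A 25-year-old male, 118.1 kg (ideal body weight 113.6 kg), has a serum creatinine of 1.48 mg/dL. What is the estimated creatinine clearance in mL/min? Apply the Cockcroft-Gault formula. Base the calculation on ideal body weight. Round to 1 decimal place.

CrCl = (140 − 25) × 113.6 / (72 × 1.48) = 13064.0 / 106.56 ≈ 122.6 mL/min

122.6 mL/min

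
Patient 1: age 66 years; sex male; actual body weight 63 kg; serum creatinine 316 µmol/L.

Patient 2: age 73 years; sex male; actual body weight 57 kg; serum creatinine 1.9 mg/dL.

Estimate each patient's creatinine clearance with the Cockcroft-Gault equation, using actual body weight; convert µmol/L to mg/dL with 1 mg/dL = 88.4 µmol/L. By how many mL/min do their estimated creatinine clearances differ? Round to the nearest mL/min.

Patient 1: SCr = 316 / 88.4 = 3.575 mg/dL
Patient 1: CrCl = (140 − 66) × 63 / (72 × 3.575) = 4662.0 / 257.40 ≈ 18.1 mL/min
Patient 2: CrCl = (140 − 73) × 57 / (72 × 1.9) = 3819.0 / 136.80 ≈ 27.9 mL/min
|18.1 − 27.9| = 9.8 mL/min

10 mL/min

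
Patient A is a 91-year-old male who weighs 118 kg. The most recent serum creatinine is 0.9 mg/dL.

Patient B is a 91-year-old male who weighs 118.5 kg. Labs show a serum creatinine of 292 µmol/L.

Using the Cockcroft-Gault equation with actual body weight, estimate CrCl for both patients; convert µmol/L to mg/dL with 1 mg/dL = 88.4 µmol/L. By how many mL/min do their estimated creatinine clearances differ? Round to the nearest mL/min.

65 mL/min

Patient A: CrCl = (140 − 91) × 118 / (72 × 0.9) = 5782.0 / 64.80 ≈ 89.2 mL/min
Patient B: SCr = 292 / 88.4 = 3.303 mg/dL
Patient B: CrCl = (140 − 91) × 118.5 / (72 × 3.303) = 5806.5 / 237.82 ≈ 24.4 mL/min
|89.2 − 24.4| = 64.8 mL/min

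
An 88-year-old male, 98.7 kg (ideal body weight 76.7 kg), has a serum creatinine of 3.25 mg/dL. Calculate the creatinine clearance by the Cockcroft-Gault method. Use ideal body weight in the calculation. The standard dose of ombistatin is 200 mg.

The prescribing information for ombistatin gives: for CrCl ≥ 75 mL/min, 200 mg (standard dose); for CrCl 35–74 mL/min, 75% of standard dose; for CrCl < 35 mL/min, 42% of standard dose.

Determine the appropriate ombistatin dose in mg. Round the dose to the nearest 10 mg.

CrCl = (140 − 88) × 76.7 / (72 × 3.25) = 3988.4 / 234.00 ≈ 17.0 mL/min
CrCl ≈ 17 mL/min → bracket < 35 mL/min.
42% of 200 mg = 84 mg → 80 mg

80 mg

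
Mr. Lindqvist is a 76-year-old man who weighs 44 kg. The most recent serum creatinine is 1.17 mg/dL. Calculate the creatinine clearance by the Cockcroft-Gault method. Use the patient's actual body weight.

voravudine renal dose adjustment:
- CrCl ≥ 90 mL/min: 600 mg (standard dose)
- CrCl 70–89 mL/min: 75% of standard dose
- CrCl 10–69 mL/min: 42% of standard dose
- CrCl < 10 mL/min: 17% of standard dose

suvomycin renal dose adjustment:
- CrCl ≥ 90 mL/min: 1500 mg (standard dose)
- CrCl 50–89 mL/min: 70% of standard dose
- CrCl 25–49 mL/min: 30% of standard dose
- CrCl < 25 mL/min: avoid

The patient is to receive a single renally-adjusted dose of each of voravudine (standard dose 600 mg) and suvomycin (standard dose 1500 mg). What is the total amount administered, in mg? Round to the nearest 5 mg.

CrCl = (140 − 76) × 44 / (72 × 1.17) = 2816.0 / 84.24 ≈ 33.4 mL/min
CrCl ≈ 33 mL/min.
voravudine: 10–69 mL/min → 42% of 600 mg = 252 mg.
suvomycin: 25–49 mL/min → 30% of 1500 mg = 450 mg.
Total = 252 + 450 = 702 mg.

700 mg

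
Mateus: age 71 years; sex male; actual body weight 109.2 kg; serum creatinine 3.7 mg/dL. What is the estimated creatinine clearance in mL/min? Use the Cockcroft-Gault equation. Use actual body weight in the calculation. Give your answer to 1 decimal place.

CrCl = (140 − 71) × 109.2 / (72 × 3.7) = 7534.8 / 266.40 ≈ 28.3 mL/min

28.3 mL/min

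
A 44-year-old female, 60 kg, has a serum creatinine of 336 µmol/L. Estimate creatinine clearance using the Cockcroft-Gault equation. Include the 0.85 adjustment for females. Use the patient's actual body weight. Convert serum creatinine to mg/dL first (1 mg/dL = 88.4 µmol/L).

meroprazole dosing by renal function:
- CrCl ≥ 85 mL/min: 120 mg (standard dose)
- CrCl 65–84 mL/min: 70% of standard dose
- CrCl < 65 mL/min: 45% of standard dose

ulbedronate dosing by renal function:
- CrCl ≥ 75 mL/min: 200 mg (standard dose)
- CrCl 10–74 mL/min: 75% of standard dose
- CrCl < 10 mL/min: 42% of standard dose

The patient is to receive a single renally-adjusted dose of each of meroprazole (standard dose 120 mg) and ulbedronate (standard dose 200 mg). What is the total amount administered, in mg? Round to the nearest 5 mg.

SCr = 336 / 88.4 = 3.801 mg/dL
CrCl = (140 − 44) × 60 / (72 × 3.801) × 0.85 = 5760.0 / 273.67 × 0.85 ≈ 17.9 mL/min
CrCl ≈ 18 mL/min.
meroprazole: < 65 mL/min → 45% of 120 mg = 54 mg.
ulbedronate: 10–74 mL/min → 75% of 200 mg = 150 mg.
Total = 54 + 150 = 204 mg.

205 mg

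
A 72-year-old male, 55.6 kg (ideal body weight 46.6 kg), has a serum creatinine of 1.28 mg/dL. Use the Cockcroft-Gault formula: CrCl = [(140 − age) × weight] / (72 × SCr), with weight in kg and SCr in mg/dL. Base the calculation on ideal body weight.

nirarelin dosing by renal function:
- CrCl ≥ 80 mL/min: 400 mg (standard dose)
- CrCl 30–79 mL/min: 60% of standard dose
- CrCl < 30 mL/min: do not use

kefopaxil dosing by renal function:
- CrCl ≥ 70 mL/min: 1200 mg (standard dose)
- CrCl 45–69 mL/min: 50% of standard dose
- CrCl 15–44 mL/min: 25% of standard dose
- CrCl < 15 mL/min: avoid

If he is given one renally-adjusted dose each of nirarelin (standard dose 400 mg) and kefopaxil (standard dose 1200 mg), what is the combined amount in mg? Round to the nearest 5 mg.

CrCl = (140 − 72) × 46.6 / (72 × 1.28) = 3168.8 / 92.16 ≈ 34.4 mL/min
CrCl ≈ 34 mL/min.
nirarelin: 30–79 mL/min → 60% of 400 mg = 240 mg.
kefopaxil: 15–44 mL/min → 25% of 1200 mg = 300 mg.
Total = 240 + 300 = 540 mg.

540 mg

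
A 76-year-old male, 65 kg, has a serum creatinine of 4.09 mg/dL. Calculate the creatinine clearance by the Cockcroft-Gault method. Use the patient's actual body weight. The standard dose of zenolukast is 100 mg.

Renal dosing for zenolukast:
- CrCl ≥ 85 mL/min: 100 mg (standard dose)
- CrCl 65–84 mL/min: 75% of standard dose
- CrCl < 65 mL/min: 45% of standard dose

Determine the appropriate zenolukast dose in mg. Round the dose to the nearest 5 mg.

45 mg

CrCl = (140 − 76) × 65 / (72 × 4.09) = 4160.0 / 294.48 ≈ 14.1 mL/min
CrCl ≈ 14 mL/min → bracket < 65 mL/min.
45% of 100 mg = 45 mg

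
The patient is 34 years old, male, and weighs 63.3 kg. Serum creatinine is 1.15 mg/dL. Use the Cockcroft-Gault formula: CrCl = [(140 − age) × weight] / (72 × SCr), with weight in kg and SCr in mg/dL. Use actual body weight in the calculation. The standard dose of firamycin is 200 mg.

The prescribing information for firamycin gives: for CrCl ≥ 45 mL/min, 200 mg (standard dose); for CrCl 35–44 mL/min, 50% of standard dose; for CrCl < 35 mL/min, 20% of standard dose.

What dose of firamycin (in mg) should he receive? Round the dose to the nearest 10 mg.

200 mg

CrCl = (140 − 34) × 63.3 / (72 × 1.15) = 6709.8 / 82.80 ≈ 81.0 mL/min
CrCl ≈ 81 mL/min → bracket ≥ 45 mL/min.
100% of 200 mg = 200 mg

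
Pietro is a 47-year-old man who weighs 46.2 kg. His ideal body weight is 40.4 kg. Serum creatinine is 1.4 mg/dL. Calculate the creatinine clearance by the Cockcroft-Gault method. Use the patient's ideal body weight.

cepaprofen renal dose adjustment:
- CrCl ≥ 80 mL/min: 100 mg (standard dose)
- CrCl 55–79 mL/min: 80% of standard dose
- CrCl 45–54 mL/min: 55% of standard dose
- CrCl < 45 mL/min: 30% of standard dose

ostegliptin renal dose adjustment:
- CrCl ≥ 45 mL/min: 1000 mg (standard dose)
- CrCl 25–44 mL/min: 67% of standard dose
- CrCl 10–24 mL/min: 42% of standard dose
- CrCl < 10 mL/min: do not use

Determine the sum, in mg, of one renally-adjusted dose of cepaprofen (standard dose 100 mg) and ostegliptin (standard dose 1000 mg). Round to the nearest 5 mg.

CrCl = (140 − 47) × 40.4 / (72 × 1.4) = 3757.2 / 100.80 ≈ 37.3 mL/min
CrCl ≈ 37 mL/min.
cepaprofen: < 45 mL/min → 30% of 100 mg = 30 mg.
ostegliptin: 25–44 mL/min → 67% of 1000 mg = 670 mg.
Total = 30 + 670 = 700 mg.

700 mg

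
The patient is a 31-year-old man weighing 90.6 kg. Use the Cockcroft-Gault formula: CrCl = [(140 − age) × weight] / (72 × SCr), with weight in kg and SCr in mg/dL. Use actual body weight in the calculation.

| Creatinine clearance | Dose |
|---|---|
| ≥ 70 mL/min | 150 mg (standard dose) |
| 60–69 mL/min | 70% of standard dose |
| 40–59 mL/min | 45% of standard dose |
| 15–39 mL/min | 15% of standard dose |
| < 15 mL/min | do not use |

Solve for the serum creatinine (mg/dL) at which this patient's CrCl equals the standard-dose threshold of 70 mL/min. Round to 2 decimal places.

1.96 mg/dL

Standard dose requires CrCl ≥ 70 mL/min.
Set (140 − 31) × 90.6 / (72 × SCr) = 70
SCr = (140 − 31) × 90.6 / (72 × 70) = 1.959 mg/dL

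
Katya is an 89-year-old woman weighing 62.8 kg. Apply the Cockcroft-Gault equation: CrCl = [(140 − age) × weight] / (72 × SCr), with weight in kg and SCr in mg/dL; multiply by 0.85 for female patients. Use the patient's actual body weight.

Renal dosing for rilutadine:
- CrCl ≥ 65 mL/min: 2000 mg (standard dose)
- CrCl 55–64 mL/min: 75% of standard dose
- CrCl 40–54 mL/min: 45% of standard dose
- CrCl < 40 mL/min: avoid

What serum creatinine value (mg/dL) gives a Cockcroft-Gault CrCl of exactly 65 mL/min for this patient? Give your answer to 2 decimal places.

0.58 mg/dL

Standard dose requires CrCl ≥ 65 mL/min.
Set (140 − 89) × 62.8 × 0.85 / (72 × SCr) = 65
SCr = (140 − 89) × 62.8 × 0.85 / (72 × 65) = 0.582 mg/dL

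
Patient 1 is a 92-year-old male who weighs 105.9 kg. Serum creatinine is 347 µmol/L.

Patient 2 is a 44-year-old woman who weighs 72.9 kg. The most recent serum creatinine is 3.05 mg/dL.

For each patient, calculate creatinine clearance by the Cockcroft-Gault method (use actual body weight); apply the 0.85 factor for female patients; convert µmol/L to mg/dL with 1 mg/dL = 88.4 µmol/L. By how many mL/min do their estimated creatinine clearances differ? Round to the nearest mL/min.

9 mL/min

Patient 1: SCr = 347 / 88.4 = 3.925 mg/dL
Patient 1: CrCl = (140 − 92) × 105.9 / (72 × 3.925) = 5083.2 / 282.60 ≈ 18.0 mL/min
Patient 2: CrCl = (140 − 44) × 72.9 / (72 × 3.05) × 0.85 = 6998.4 / 219.60 × 0.85 ≈ 27.1 mL/min
|18.0 − 27.1| = 9.1 mL/min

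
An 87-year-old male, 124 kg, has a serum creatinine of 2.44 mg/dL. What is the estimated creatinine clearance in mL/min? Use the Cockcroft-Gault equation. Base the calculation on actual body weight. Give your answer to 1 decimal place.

CrCl = (140 − 87) × 124 / (72 × 2.44) = 6572.0 / 175.68 ≈ 37.4 mL/min

37.4 mL/min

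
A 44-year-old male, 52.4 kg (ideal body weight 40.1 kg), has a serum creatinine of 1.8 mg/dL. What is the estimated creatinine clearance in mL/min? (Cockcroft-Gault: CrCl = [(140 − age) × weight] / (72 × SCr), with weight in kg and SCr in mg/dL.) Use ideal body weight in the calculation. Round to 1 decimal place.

CrCl = (140 − 44) × 40.1 / (72 × 1.8) = 3849.6 / 129.60 ≈ 29.7 mL/min

29.7 mL/min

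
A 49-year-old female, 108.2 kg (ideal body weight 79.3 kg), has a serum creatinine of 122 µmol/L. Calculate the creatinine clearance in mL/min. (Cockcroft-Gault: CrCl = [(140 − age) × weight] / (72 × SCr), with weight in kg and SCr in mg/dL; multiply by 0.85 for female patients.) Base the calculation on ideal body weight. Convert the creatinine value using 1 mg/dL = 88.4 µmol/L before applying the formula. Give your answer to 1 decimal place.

SCr = 122 / 88.4 = 1.38 mg/dL
CrCl = (140 − 49) × 79.3 / (72 × 1.38) × 0.85 = 7216.3 / 99.36 × 0.85 ≈ 61.7 mL/min

61.7 mL/min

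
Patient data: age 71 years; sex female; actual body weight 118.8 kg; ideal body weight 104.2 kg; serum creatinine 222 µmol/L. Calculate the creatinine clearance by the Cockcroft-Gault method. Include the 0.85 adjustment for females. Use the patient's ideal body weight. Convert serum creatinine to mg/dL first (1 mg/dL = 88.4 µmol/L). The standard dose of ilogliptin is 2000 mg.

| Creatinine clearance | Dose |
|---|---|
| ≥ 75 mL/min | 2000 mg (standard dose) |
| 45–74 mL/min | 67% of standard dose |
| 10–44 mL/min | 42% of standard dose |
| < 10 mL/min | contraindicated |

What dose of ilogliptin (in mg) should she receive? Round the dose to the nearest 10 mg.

SCr = 222 / 88.4 = 2.511 mg/dL
CrCl = (140 − 71) × 104.2 / (72 × 2.511) × 0.85 = 7189.8 / 180.79 × 0.85 ≈ 33.8 mL/min
CrCl ≈ 34 mL/min → bracket 10–44 mL/min.
42% of 2000 mg = 840 mg

840 mg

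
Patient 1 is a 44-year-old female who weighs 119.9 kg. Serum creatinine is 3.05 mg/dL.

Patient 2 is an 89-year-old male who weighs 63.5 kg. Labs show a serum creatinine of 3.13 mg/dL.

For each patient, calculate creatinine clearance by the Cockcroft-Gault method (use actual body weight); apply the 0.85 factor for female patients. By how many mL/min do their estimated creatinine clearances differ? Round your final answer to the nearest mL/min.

Patient 1: CrCl = (140 − 44) × 119.9 / (72 × 3.05) × 0.85 = 11510.4 / 219.60 × 0.85 ≈ 44.6 mL/min
Patient 2: CrCl = (140 − 89) × 63.5 / (72 × 3.13) = 3238.5 / 225.36 ≈ 14.4 mL/min
|44.6 − 14.4| = 30.2 mL/min

30 mL/min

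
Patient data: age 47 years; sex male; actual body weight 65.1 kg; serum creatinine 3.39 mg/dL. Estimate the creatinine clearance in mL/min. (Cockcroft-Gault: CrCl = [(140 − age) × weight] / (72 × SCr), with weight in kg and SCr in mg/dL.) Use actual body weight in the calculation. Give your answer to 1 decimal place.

CrCl = (140 − 47) × 65.1 / (72 × 3.39) = 6054.3 / 244.08 ≈ 24.8 mL/min

24.8 mL/min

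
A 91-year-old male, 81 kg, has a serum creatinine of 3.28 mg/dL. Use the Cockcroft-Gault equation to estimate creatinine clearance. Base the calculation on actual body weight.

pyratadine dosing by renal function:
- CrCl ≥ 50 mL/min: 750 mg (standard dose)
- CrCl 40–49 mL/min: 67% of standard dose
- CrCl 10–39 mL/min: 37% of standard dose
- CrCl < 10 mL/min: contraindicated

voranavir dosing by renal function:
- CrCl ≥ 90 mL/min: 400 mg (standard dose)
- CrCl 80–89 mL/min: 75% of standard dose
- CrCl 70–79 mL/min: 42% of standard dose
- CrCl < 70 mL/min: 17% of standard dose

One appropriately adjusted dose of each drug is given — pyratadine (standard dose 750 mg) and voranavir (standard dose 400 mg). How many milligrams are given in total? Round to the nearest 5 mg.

345 mg

CrCl = (140 − 91) × 81 / (72 × 3.28) = 3969.0 / 236.16 ≈ 16.8 mL/min
CrCl ≈ 17 mL/min.
pyratadine: 10–39 mL/min → 37% of 750 mg = 277.5 mg.
voranavir: < 70 mL/min → 17% of 400 mg = 68 mg.
Total = 277.5 + 68 = 345.5 mg.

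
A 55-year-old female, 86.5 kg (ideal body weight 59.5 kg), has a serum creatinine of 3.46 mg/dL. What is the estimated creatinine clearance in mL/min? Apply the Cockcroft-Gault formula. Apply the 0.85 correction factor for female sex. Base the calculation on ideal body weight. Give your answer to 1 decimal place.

17.3 mL/min

CrCl = (140 − 55) × 59.5 / (72 × 3.46) × 0.85 = 5057.5 / 249.12 × 0.85 ≈ 17.3 mL/min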